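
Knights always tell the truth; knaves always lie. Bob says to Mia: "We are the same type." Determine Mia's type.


Bob says: "We are the same type."
Case 1: Bob is a Knight (truth-teller)
  Statement is true → they ARE the same → Mia is also a Knight
Case 2: Bob is a Knave (liar)
  Statement is false → they are NOT the same → Mia is a Knight
In both cases, Mia is a Knight.

Knight


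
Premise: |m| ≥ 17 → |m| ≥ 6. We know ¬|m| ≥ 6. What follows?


Modus tollens: P → Q, ¬Q ⊢ ¬P
P: |m| ≥ 17
Q: |m| ≥ 6
We have P → Q and Q is false.
By modus tollens, P must be false.

It is not the case that |m| ≥ 17


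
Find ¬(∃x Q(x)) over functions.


Original: ∃x Q(x)
Rule: ¬∀→∃, ¬∃→∀, negate predicate.
Negation: ∀x ¬Q(x)

∀x ¬Q(x)


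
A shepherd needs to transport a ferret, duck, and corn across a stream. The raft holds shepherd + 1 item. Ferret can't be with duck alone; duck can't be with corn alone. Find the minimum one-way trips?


1. shepherd+duck → 2. shepherd ← 3. shepherd+ferret → 4. shepherd+duck ← 5. shepherd+corn → 6. shepherd ← 7. shepherd+duck →
Minimum trips = 7

7


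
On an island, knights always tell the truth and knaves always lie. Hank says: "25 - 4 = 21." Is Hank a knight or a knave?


Statement: "25 - 4 = 21."
Actual: 25 - 4 = 21
Claimed: 21
Statement is TRUE → Hank tells the truth → Knight

Knight


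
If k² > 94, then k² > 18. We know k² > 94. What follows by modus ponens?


Modus ponens: P → Q, P ⊢ Q
P: k² > 94
Q: k² > 18
We have P → Q and P is true.
By modus ponens, Q must be true.

k² > 18


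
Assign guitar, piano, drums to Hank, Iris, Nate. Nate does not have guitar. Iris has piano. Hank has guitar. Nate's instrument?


From clues:
  Hank → guitar
  Iris → piano
By elimination, Nate gets the remaining.

drums


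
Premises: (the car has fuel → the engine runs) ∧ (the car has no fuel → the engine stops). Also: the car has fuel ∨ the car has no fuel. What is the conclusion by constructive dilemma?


Constructive dilemma: (P → Q) ∧ (R → S), P ∨ R ⊢ Q ∨ S
Premise 1: the car has fuel → the engine runs
Premise 2: the car has no fuel → the engine stops
Premise 3: the car has fuel ∨ the car has no fuel
Case 1: Assuming the car has fuel, then by Premise 1, the engine runs.
Case 2: Assuming the car has no fuel, then by Premise 2, the engine stops.
Since one of the car has fuel or the car has no fuel must hold, we get the engine runs or the engine stops.

The engine runs or the engine stops.


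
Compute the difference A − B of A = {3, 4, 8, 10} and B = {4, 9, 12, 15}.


A = {3, 4, 8, 10}
B = {4, 9, 12, 15}
Operation: difference A − B
In A but not B: 3, 8, 10

{3, 8, 10}


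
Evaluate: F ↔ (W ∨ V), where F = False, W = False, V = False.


F = False, W = False, V = False
Step 1: W ∨ V = False OR False = False
Step 2: F ↔ (False): true when both sides have same truth value.
Result: False ↔ False = True

True


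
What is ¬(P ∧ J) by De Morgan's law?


De Morgan's law: ¬(P ∧ Q) ≡ ¬P ∨ ¬Q
¬(P ∧ J) = ¬P ∨ ¬J

¬P ∨ ¬J


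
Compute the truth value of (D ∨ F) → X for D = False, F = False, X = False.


D = False, F = False, X = False
Step 1: D ∨ F = False OR False = False
Step 2: (False) → X: false only when antecedent=True and X=False.
Result: True

True


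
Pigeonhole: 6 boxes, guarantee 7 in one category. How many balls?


Pigeonhole: to guarantee k in one of n categories, need (k-1)×n + 1.
k = 7, n = 6
Minimum = (7-1) × 6 + 1 = 6 × 6 + 1

37


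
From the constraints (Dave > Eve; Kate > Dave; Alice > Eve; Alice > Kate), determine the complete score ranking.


Constraints: Dave > Eve; Kate > Dave; Alice > Eve; Alice > Kate
Method: at each step, the next-highest is the one remaining person who never appears on the smaller side of a constraint between remaining people.
  Step 1: remaining {Dave, Alice, Eve, Kate}; on the smaller side: {Dave, Eve, Kate} → Alice is next (Alice > Eve; Alice > Kate).
  Step 2: remaining {Dave, Eve, Kate}; on the smaller side: {Dave, Eve} → Kate is next (Kate > Dave).
  Step 3: remaining {Dave, Eve}; on the smaller side: {Eve} → Dave is next (Dave > Eve).
  Step 4: only Eve remains → lowest.
Final ranking (highest to lowest):

Alice > Kate > Dave > Eve


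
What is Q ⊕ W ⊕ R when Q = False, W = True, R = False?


Q = False, W = True, R = False
Step 1: Q ⊕ W = False XOR True = True
Step 2: True ⊕ R = True XOR False = True
XOR is true when an odd number of operands are true.

True


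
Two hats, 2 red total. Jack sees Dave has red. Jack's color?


Total red = 2, Dave = red
Red accounted for: 1
Remaining for Jack: 1
Jack's hat is red.

red


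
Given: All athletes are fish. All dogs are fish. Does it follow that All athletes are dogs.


Premise 1: All athletes are fish.
Premise 2: All dogs are fish.
Conclusion: All athletes are dogs.
Fallacy: undistributed middle. fish is predicate in both.
Counterexample: athletes and dogs could be disjoint subsets of fish.

Invalid


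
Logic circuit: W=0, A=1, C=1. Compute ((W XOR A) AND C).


W XOR A = 0^1 = 1
1 AND 1 = 1

1


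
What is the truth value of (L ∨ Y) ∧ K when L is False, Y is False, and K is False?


L = False, Y = False, K = False
Step 1: L ∨ Y = False OR False = False
Step 2: False ∧ K = False AND False = False
OR is true when at least one operand is true; AND requires both.

False


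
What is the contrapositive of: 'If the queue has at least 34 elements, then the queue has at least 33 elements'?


Original: If the queue has at least 34 elements, then the queue has at least 33 elements
Contrapositive: If ¬Q, then ¬P
Negate Q: not (the queue has at least 33 elements)
Negate P: not (the queue has at least 34 elements)

If not (the queue has at least 33 elements), then not (the queue has at least 34 elements).


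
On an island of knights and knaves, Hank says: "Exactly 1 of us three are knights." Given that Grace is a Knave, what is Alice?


Hank claims exactly 1 knights among Hank, Grace, Alice.
Given: Grace is a Knave.

Case 1: Hank is a Knight (tells truth)
  Then exactly 1 of the three are knights.
  Counting Hank, Grace: 1 knight(s) so far. Need 0 more → Alice = Knave.
Case 2: Hank is a Knave (lies)
  Then the count is NOT 1.
  If Alice = Knight, count = 1 = 1 → claim would be true, contradicts lie.
  If Alice = Knave, count = 0 ≠ 1 → lie confirmed ✓

Alice is a Knave.

Knave


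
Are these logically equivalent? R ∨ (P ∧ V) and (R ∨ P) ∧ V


Expression 1: R ∨ (P ∧ V)
Expression 2: (R ∨ P) ∧ V
Truth table (R P V | Expr1 Expr2):
  T T T |   T     T
  T T F |   T     F   ← differ
  T F T |   T     T
  T F F |   T     F   ← differ
  F T T |   T     T
  F T F |   F     F
  F F T |   F     F
  F F F |   F     F
Counterexample: R=T, P=T, V=F gives Expr1 = T but Expr2 = F, so the expressions are NOT logically equivalent.

No


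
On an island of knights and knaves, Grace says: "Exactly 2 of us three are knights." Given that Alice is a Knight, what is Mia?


Grace claims exactly 2 knights among Grace, Alice, Mia.
Given: Alice is a Knight.

Case 1: Grace is a Knight (tells truth)
  Then exactly 2 of the three are knights.
  Counting Grace, Alice: 2 knight(s) so far. Need 0 more → Mia = Knave.
Case 2: Grace is a Knave (lies)
  Then the count is NOT 2.
  If Mia = Knight, count = 2 = 2 → claim would be true, contradicts lie.
  If Mia = Knave, count = 1 ≠ 2 → lie confirmed ✓

Mia is a Knave.

Knave


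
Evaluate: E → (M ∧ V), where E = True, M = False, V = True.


E = True, M = False, V = True
Step 1: M ∧ V = False AND True = False
Step 2: E → (False): false only when E=True and consequent=False.
Result: False

False


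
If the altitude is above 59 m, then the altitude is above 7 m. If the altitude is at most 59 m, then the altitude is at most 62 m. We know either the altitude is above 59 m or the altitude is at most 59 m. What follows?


Constructive dilemma: (P → Q) ∧ (R → S), P ∨ R ⊢ Q ∨ S
Premise 1: the altitude is above 59 m → the altitude is above 7 m
Premise 2: the altitude is at most 59 m → the altitude is at most 62 m
Premise 3: the altitude is above 59 m ∨ the altitude is at most 59 m
Case 1: Assuming the altitude is above 59 m, then by Premise 1, the altitude is above 7 m.
Case 2: Assuming the altitude is at most 59 m, then by Premise 2, the altitude is at most 62 m.
Since one of the altitude is above 59 m or the altitude is at most 59 m must hold, we get the altitude is above 7 m or the altitude is at most 62 m.

The altitude is above 7 m or the altitude is at most 62 m.


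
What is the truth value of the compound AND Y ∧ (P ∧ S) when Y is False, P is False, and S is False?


Y = False, P = False, S = False
Step 1: P ∧ S = False AND False = False
Step 2: Y ∧ False = False AND False = False
AND is true only when ALL operands are true.

False


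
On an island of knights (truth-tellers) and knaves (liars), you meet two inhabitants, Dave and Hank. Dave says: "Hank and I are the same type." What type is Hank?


Dave says: "Hank and I are the same type."
Case 1: Dave is a Knight (truth-teller)
  Statement is true → they ARE the same → Hank is also a Knight
Case 2: Dave is a Knave (liar)
  Statement is false → they are NOT the same → Hank is a Knight
In both cases, Hank is a Knight.

Knight


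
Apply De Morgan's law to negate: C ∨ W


De Morgan's law: ¬(P ∨ Q) ≡ ¬P ∧ ¬Q
¬(C ∨ W) = ¬C ∧ ¬W

¬C ∧ ¬W


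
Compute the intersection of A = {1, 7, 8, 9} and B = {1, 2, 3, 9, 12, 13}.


A = {1, 7, 8, 9}
B = {1, 2, 3, 9, 12, 13}
Operation: intersection
Elements in both: 1, 9

{1, 9}


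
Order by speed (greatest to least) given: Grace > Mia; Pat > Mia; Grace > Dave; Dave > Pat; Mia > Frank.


Constraints: Grace > Mia; Pat > Mia; Grace > Dave; Dave > Pat; Mia > Frank
Method: at each step, the next-highest is the one remaining person who never appears on the smaller side of a constraint between remaining people.
  Step 1: remaining {Grace, Dave, Mia, Pat, Frank}; on the smaller side: {Dave, Mia, Pat, Frank} → Grace is next (Grace > Mia; Grace > Dave).
  Step 2: remaining {Dave, Mia, Pat, Frank}; on the smaller side: {Mia, Pat, Frank} → Dave is next (Dave > Pat).
  Step 3: remaining {Mia, Pat, Frank}; on the smaller side: {Mia, Frank} → Pat is next (Pat > Mia).
  Step 4: remaining {Mia, Frank}; on the smaller side: {Frank} → Mia is next (Mia > Frank).
  Step 5: only Frank remains → lowest.
Final ranking (highest to lowest):

Grace > Dave > Pat > Mia > Frank


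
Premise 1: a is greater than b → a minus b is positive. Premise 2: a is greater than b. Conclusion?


Modus ponens: P → Q, P ⊢ Q
P: a is greater than b
Q: a minus b is positive
We have P → Q and P is true.
By modus ponens, Q must be true.

a minus b is positive


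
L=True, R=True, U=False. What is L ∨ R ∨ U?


L = True, R = True, U = False
Expression: L ∨ R ∨ U
Step 1: L ∨ R = True OR True = True
Step 2: (True) ∨ U = True OR False = True

True


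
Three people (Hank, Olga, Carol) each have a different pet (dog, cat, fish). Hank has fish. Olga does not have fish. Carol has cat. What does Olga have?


From clues:
  Carol → cat
  Hank → fish
By elimination, Olga gets the remaining.

dog


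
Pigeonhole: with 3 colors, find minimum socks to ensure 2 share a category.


Pigeonhole: to guarantee k in one of n categories, need (k-1)×n + 1.
k = 2, n = 3
Minimum = (2-1) × 3 + 1 = 1 × 3 + 1

4


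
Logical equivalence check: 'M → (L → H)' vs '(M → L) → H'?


Expression 1: M → (L → H)
Expression 2: (M → L) → H
Truth table (M L H | Expr1 Expr2):
  T T T |   T     T
  T T F |   F     F
  T F T |   T     T
  T F F |   T     T
  F T T |   T     T
  F T F |   T     F   ← differ
  F F T |   T     T
  F F F |   T     F   ← differ
Counterexample: M=F, L=T, H=F gives Expr1 = T but Expr2 = F, so the expressions are NOT logically equivalent.

No


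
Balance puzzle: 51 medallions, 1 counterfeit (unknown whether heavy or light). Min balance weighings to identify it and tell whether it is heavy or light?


Let n = 51. 102 possibilities (n medallions × lighter/heavier); each weighing has 3 outcomes.
Bound for k weighings: say the first weighing puts j medallions on each pan. If it tips, the 2j weighed medallions remain suspects (each with a known direction) and k-1 weighings give 3^(k-1) outcomes; 3^(k-1) is odd, so 2j ≤ 3^(k-1) - 1. If it balances, the n - 2j unweighed medallions remain with direction unknown: 2(n - 2j) ≤ 3^(k-1) - 1 by the same parity argument. Adding, n ≤ (3^(k-1) - 1) + (3^(k-1) - 1)/2 = (3^k - 3)/2, and the classical three-group strategy achieves this (3 medallions in 2 weighings, 12 in 3, 39 in 4, 120 in 5).
So we need the smallest k with (3^k - 3)/2 ≥ 51.
k = 4: (3^4 - 3)/2 = 39 < 51 ✗
k = 5: (3^5 - 3)/2 = 120 ≥ 51 ✓

5


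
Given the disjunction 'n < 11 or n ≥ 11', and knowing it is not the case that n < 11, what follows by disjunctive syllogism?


Disjunctive syllogism: P ∨ Q, ¬P ⊢ Q
Disjunction: n < 11 ∨ n ≥ 11
We know it is not the case that n < 11.
By disjunctive syllogism, the other disjunct must be true.

n ≥ 11


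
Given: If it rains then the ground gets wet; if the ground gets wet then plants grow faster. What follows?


Hypothetical syllogism: P → Q, Q → R ⊢ P → R
Premise 1: it rains → the ground gets wet
Premise 2: the ground gets wet → plants grow faster
Chain the implications: the middle term (the ground gets wet) links the two.
Conclusion: If it rains, then plants grow faster.

If it rains, then plants grow faster.


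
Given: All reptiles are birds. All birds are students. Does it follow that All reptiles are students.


Premise 1: All reptiles are birds.
Premise 2: All birds are students.
Conclusion: All reptiles are students.
Barbara syllogism (AAA-1): All A are B, All B are C → All A are C.
Middle term (birds) distributed in premise 2.

Valid


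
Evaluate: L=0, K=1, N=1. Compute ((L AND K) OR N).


L AND K = 0&1 = 0
0 OR 1 = 1

1


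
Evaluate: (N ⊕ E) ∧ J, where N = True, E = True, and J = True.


N = True, E = True, J = True
Step 1: N ⊕ E = True XOR True = False
Step 2: False ∧ J = False AND True = False
XOR true when exactly one of N,E is true; then AND with J.

False


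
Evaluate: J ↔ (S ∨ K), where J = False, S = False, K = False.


J = False, S = False, K = False
Step 1: S ∨ K = False OR False = False
Step 2: J ↔ (False): true when both sides have same truth value.
Result: False ↔ False = True

True


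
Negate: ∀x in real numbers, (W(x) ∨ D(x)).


Original: ∀x (W(x) ∨ D(x))
Rule: ¬∀→∃, ¬∃→∀, negate predicate.
Negation: ∃x (¬W(x) ∧ ¬D(x))

∃x (¬W(x) ∧ ¬D(x))


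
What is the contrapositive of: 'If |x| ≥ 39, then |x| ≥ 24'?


Original: If |x| ≥ 39, then |x| ≥ 24
Contrapositive: If ¬Q, then ¬P
Negate Q: not (|x| ≥ 24)
Negate P: not (|x| ≥ 39)

If not (|x| ≥ 24), then not (|x| ≥ 39).


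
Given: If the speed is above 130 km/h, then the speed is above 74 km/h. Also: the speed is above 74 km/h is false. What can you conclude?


Modus tollens: P → Q, ¬Q ⊢ ¬P
P: the speed is above 130 km/h
Q: the speed is above 74 km/h
We have P → Q and Q is false.
By modus tollens, P must be false.

It is not the case that the speed is above 130 km/h


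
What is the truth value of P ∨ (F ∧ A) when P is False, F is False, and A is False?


P = False, F = False, A = False
Step 1: F ∧ A = False AND False = False
Step 2: P ∨ False = False OR False = False
AND evaluated first (higher precedence); then OR applied.

False


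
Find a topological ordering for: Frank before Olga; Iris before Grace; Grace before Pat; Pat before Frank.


Constraints: Frank before Olga; Iris before Grace; Grace before Pat; Pat before Frank
Method: repeatedly schedule the remaining task that has no remaining task required before it.
  Step 1: remaining {Frank, Olga, Pat, Grace, Iris}; every task except Iris still has a predecessor pending → schedule Iris.
  Step 2: remaining {Frank, Olga, Pat, Grace}; every task except Grace still has a predecessor pending → schedule Grace.
  Step 3: remaining {Frank, Olga, Pat}; every task except Pat still has a predecessor pending → schedule Pat.
  Step 4: remaining {Frank, Olga}; every task except Frank still has a predecessor pending → schedule Frank.
  Step 5: only Olga remains → schedule Olga.
Resulting order:

Iris → Grace → Pat → Frank → Olga


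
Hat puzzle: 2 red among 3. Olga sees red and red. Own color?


Total red = 2, seen red = 2
Own red = 2 - 2 = 0
Olga's hat is blue.

blue


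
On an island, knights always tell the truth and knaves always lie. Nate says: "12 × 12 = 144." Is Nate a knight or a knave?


Statement: "12 × 12 = 144."
Actual: 12 × 12 = 144
Claimed: 144
Statement is TRUE → Nate tells the truth → Knight

Knight


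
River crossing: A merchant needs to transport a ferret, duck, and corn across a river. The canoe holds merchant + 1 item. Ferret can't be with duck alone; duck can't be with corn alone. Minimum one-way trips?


1. merchant+duck → 2. merchant ← 3. merchant+ferret → 4. merchant+duck ← 5. merchant+corn → 6. merchant ← 7. merchant+duck →
Minimum trips = 7

7


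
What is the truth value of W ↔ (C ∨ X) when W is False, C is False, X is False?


W = False, C = False, X = False
Step 1: C ∨ X = False OR False = False
Step 2: W ↔ (False): true when both sides have same truth value.
Result: False ↔ False = True

True


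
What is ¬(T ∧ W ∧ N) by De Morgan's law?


De Morgan's law: ¬(P ∧ Q ∧ R) ≡ ¬P ∨ ¬Q ∨ ¬R
¬(T ∧ W ∧ N) = ¬T ∨ ¬W ∨ ¬N

¬T ∨ ¬W ∨ ¬N


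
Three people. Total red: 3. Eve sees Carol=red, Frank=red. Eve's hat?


Total red = 3, seen red = 2
Own red = 3 - 2 = 1
Eve's hat is red.

red


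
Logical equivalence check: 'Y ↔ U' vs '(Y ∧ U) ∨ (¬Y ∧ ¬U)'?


Expression 1: Y ↔ U
Expression 2: (Y ∧ U) ∨ (¬Y ∧ ¬U)
Truth table (Y U | Expr1 Expr2):
  T T |   T     T
  T F |   F     F
  F T |   F     F
  F F |   T     T
All 4 rows agree, so the expressions are logically equivalent.

Yes


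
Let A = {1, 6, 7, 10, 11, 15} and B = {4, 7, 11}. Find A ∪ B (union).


A = {1, 6, 7, 10, 11, 15}
B = {4, 7, 11}
Operation: union
All elements combined: 1, 4, 6, 7, 10, 11, 15

{1, 4, 6, 7, 10, 11, 15}


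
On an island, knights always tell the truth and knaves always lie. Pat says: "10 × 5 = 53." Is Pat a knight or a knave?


Statement: "10 × 5 = 53."
Actual: 10 × 5 = 50
Claimed: 53
Statement is FALSE → Pat lies → Knave

Knave


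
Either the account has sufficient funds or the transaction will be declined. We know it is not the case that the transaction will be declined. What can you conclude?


Disjunctive syllogism: P ∨ Q, ¬P ⊢ Q
Disjunction: the account has sufficient funds ∨ the transaction will be declined
We know it is not the case that the transaction will be declined.
By disjunctive syllogism, the other disjunct must be true.

The account has sufficient funds


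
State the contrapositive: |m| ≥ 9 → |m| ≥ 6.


Original: If |m| ≥ 9, then |m| ≥ 6
Contrapositive: If ¬Q, then ¬P
Negate Q: not (|m| ≥ 6)
Negate P: not (|m| ≥ 9)

If not (|m| ≥ 6), then not (|m| ≥ 9).


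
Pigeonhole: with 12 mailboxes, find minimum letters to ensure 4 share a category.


Pigeonhole: to guarantee k in one of n categories, need (k-1)×n + 1.
k = 4, n = 12
Minimum = (4-1) × 12 + 1 = 3 × 12 + 1

37


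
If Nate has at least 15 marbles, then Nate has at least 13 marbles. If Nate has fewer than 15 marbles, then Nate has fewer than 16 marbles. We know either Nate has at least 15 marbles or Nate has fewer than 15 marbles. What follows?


Constructive dilemma: (P → Q) ∧ (R → S), P ∨ R ⊢ Q ∨ S
Premise 1: Nate has at least 15 marbles → Nate has at least 13 marbles
Premise 2: Nate has fewer than 15 marbles → Nate has fewer than 16 marbles
Premise 3: Nate has at least 15 marbles ∨ Nate has fewer than 15 marbles
Case 1: Assuming Nate has at least 15 marbles, then by Premise 1, Nate has at least 13 marbles.
Case 2: Assuming Nate has fewer than 15 marbles, then by Premise 2, Nate has fewer than 16 marbles.
Since one of Nate has at least 15 marbles or Nate has fewer than 15 marbles must hold, we get Nate has at least 13 marbles or Nate has fewer than 16 marbles.

Nate has at least 13 marbles or Nate has fewer than 16 marbles.


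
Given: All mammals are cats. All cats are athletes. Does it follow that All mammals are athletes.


Premise 1: All mammals are cats.
Premise 2: All cats are athletes.
Conclusion: All mammals are athletes.
Barbara syllogism (AAA-1): All A are B, All B are C → All A are C.
Middle term (cats) distributed in premise 2.

Valid


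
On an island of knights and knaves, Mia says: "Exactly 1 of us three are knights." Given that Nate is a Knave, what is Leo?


Mia claims exactly 1 knights among Mia, Nate, Leo.
Given: Nate is a Knave.

Case 1: Mia is a Knight (tells truth)
  Then exactly 1 of the three are knights.
  Counting Mia, Nate: 1 knight(s) so far. Need 0 more → Leo = Knave.
Case 2: Mia is a Knave (lies)
  Then the count is NOT 1.
  If Leo = Knight, count = 1 = 1 → claim would be true, contradicts lie.
  If Leo = Knave, count = 0 ≠ 1 → lie confirmed ✓

Leo is a Knave.

Knave


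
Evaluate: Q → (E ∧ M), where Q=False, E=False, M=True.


Q = False, E = False, M = True
Expression: Q → (E ∧ M)
Step 1: E ∧ M = False AND True = False
Step 2: Q → (False) = False → False = True

True


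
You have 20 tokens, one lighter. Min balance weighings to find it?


Each weighing has 3 outcomes (left heavy / balance / right heavy), so k weighings distinguish at most 3^k cases; splitting into three near-equal groups achieves this.
Need 3^k ≥ 20: 3^2 = 9 < 20 ≤ 3^3 = 27
k = ⌈log₃(20)⌉ = 3

3


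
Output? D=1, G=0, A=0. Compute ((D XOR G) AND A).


D XOR G = 1^0 = 1
1 AND 0 = 0

0


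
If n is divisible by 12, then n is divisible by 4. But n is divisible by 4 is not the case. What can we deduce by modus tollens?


Modus tollens: P → Q, ¬Q ⊢ ¬P
P: n is divisible by 12
Q: n is divisible by 4
We have P → Q and Q is false.
By modus tollens, P must be false.

It is not the case that n is divisible by 12


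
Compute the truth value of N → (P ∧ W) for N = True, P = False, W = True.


N = True, P = False, W = True
Step 1: P ∧ W = False AND True = False
Step 2: N → (False): false only when N=True and consequent=False.
Result: False

False


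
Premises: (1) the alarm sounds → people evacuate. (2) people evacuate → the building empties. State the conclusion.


Hypothetical syllogism: P → Q, Q → R ⊢ P → R
Premise 1: the alarm sounds → people evacuate
Premise 2: people evacuate → the building empties
Chain the implications: the middle term (people evacuate) links the two.
Conclusion: If the alarm sounds, then the building empties.

If the alarm sounds, then the building empties.


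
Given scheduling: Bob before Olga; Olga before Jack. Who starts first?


Constraints: Bob before Olga; Olga before Jack
The first task can have nothing scheduled before it, so it must never appear on the right of a 'before'.
Tasks appearing after some 'before': Olga, Jack.
The only task not in that list is Bob → it is first.

Bob


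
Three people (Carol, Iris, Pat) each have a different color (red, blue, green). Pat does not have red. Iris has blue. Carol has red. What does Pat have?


From clues:
  Carol → red
  Iris → blue
By elimination, Pat gets the remaining.

green


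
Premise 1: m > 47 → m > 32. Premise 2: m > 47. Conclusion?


Modus ponens: P → Q, P ⊢ Q
P: m > 47
Q: m > 32
We have P → Q and P is true.
By modus ponens, Q must be true.

m > 32


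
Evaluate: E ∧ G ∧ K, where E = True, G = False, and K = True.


E = True, G = False, K = True
Step 1: E ∧ G = True AND False = False
Step 2: (False) ∧ K = (False) AND True = False
AND is true only when ALL operands are true.

False


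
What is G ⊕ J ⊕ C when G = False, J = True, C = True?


G = False, J = True, C = True
Step 1: G ⊕ J = False XOR True = True
Step 2: True ⊕ C = True XOR True = False
XOR is true when an odd number of operands are true.

False


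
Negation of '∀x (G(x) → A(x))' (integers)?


Original: ∀x (G(x) → A(x))
Rule: ¬∀→∃, ¬∃→∀, negate predicate.
Negation: ∃x (G(x) ∧ ¬A(x))

∃x (G(x) ∧ ¬A(x))


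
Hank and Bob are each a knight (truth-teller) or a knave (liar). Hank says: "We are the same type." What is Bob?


Hank says: "We are the same type."
Case 1: Hank is a Knight (truth-teller)
  Statement is true → they ARE the same → Bob is also a Knight
Case 2: Hank is a Knave (liar)
  Statement is false → they are NOT the same → Bob is a Knight
In both cases, Bob is a Knight.

Knight


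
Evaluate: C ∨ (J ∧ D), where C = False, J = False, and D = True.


C = False, J = False, D = True
Step 1: J ∧ D = False AND True = False
Step 2: C ∨ False = False OR False = False
AND evaluated first (higher precedence); then OR applied.

False


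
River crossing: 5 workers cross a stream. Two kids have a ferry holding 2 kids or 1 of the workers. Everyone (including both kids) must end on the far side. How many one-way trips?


Per crossing of one of the workers: kids→, one←, one of the workers→, one← = 4 trips
5 × 4 = 20, + 1 final kids→ = 21
Minimum trips = 21

21


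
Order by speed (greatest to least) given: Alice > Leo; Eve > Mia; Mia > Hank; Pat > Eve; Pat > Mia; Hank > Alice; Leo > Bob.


Constraints: Alice > Leo; Eve > Mia; Mia > Hank; Pat > Eve; Pat > Mia; Hank > Alice; Leo > Bob
Method: at each step, the next-highest is the one remaining person who never appears on the smaller side of a constraint between remaining people.
  Step 1: remaining {Hank, Pat, Mia, Eve, Alice, Leo, Bob}; on the smaller side: {Hank, Mia, Eve, Alice, Leo, Bob} → Pat is next (Pat > Eve; Pat > Mia).
  Step 2: remaining {Hank, Mia, Eve, Alice, Leo, Bob}; on the smaller side: {Hank, Mia, Alice, Leo, Bob} → Eve is next (Eve > Mia).
  Step 3: remaining {Hank, Mia, Alice, Leo, Bob}; on the smaller side: {Hank, Alice, Leo, Bob} → Mia is next (Mia > Hank).
  Step 4: remaining {Hank, Alice, Leo, Bob}; on the smaller side: {Alice, Leo, Bob} → Hank is next (Hank > Alice).
  Step 5: remaining {Alice, Leo, Bob}; on the smaller side: {Leo, Bob} → Alice is next (Alice > Leo).
  Step 6: remaining {Leo, Bob}; on the smaller side: {Bob} → Leo is next (Leo > Bob).
  Step 7: only Bob remains → lowest.
Final ranking (highest to lowest):

Pat > Eve > Mia > Hank > Alice > Leo > Bob


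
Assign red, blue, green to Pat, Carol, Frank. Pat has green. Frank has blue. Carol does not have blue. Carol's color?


From clues:
  Frank → blue
  Pat → green
By elimination, Carol gets the remaining.

red


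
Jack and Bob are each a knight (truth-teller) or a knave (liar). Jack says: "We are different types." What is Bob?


Jack says: "We are different types."
Case 1: Jack is a Knight (truth-teller)
  Statement is true → they ARE different → Bob is a Knave
Case 2: Jack is a Knave (liar)
  Statement is false → they are NOT different → Bob is a Knave
In both cases, Bob is a Knave.

Knave


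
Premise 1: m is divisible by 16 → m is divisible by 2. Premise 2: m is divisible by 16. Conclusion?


Modus ponens: P → Q, P ⊢ Q
P: m is divisible by 16
Q: m is divisible by 2
We have P → Q and P is true.
By modus ponens, Q must be true.

m is divisible by 2


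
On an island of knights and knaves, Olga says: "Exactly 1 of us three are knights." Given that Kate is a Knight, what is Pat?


Olga claims exactly 1 knights among Olga, Kate, Pat.
Given: Kate is a Knight.

Case 1: Olga is a Knight (tells truth)
  Then exactly 1 of the three are knights.
  Counting Olga, Kate: 2 knight(s) so far. Need -1 more → impossible.
Case 2: Olga is a Knave (lies)
  Then the count is NOT 1.
  If Pat = Knave, count = 1 = 1 → claim would be true, contradicts lie.
  If Pat = Knight, count = 2 ≠ 1 → lie confirmed ✓

Pat is a Knight.

Knight


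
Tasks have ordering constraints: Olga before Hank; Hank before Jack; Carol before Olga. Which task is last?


Constraints: Olga before Hank; Hank before Jack; Carol before Olga
The last task can have nothing scheduled after it, so it must never appear on the left of a 'before'.
Tasks appearing before some other task: Olga, Hank, Carol.
The only task not in that list is Jack → it is last.

Jack


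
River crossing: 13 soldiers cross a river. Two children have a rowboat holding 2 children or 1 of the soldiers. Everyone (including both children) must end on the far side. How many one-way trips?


Per crossing of one of the soldiers: children→, one←, one of the soldiers→, one← = 4 trips
13 × 4 = 52, + 1 final children→ = 53
Minimum trips = 53

53


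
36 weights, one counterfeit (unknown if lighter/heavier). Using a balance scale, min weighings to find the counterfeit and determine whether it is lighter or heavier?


Let n = 36. 72 possibilities (n weights × lighter/heavier); each weighing has 3 outcomes.
Bound for k weighings: say the first weighing puts j weights on each pan. If it tips, the 2j weighed weights remain suspects (each with a known direction) and k-1 weighings give 3^(k-1) outcomes; 3^(k-1) is odd, so 2j ≤ 3^(k-1) - 1. If it balances, the n - 2j unweighed weights remain with direction unknown: 2(n - 2j) ≤ 3^(k-1) - 1 by the same parity argument. Adding, n ≤ (3^(k-1) - 1) + (3^(k-1) - 1)/2 = (3^k - 3)/2, and the classical three-group strategy achieves this (3 weights in 2 weighings, 12 in 3, 39 in 4, 120 in 5).
So we need the smallest k with (3^k - 3)/2 ≥ 36.
k = 3: (3^3 - 3)/2 = 12 < 36 ✗
k = 4: (3^4 - 3)/2 = 39 ≥ 36 ✓

4


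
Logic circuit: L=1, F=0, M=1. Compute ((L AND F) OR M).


L AND F = 1&0 = 0
0 OR 1 = 1

1


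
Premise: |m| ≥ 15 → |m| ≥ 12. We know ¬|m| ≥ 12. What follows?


Modus tollens: P → Q, ¬Q ⊢ ¬P
P: |m| ≥ 15
Q: |m| ≥ 12
We have P → Q and Q is false.
By modus tollens, P must be false.

It is not the case that |m| ≥ 15


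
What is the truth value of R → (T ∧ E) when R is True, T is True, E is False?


R = True, T = True, E = False
Step 1: T ∧ E = True AND False = False
Step 2: R → (False): false only when R=True and consequent=False.
Result: False

False


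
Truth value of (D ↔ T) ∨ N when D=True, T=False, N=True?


D = True, T = False, N = True
Expression: (D ↔ T) ∨ N
Step 1: D ↔ T = (True iff False) (true when values match) = False
Step 2: (False) ∨ N = False OR True = True

True


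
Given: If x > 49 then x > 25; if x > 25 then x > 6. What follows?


Hypothetical syllogism: P → Q, Q → R ⊢ P → R
Premise 1: x > 49 → x > 25
Premise 2: x > 25 → x > 6
Chain the implications: the middle term (x > 25) links the two.
Conclusion: If x > 49, then x > 6.

If x > 49, then x > 6.


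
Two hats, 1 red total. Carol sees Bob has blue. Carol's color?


Total red = 1, Bob = blue
Red accounted for: 0
Remaining for Carol: 1
Carol's hat is red.

red


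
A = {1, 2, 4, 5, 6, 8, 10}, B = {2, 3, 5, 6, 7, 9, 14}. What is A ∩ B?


A = {1, 2, 4, 5, 6, 8, 10}
B = {2, 3, 5, 6, 7, 9, 14}
Operation: intersection
Elements in both: 2, 5, 6

{2, 5, 6}


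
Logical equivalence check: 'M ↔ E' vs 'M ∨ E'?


Expression 1: M ↔ E
Expression 2: M ∨ E
Truth table (M E | Expr1 Expr2):
  T T |   T     T
  T F |   F     T   ← differ
  F T |   F     T   ← differ
  F F |   T     F   ← differ
Counterexample: M=T, E=F gives Expr1 = F but Expr2 = T, so the expressions are NOT logically equivalent.

No


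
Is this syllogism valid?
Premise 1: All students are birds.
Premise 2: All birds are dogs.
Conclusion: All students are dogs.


Premise 1: All students are birds.
Premise 2: All birds are dogs.
Conclusion: All students are dogs.
Barbara syllogism (AAA-1): All A are B, All B are C → All A are C.
Middle term (birds) distributed in premise 2.

Valid


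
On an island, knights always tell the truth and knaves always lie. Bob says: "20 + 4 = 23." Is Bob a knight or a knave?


Statement: "20 + 4 = 23."
Actual: 20 + 4 = 24
Claimed: 23
Statement is FALSE → Bob lies → Knave

Knave


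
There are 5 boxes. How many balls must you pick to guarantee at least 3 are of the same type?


Pigeonhole: to guarantee k in one of n categories, need (k-1)×n + 1.
k = 3, n = 5
Minimum = (3-1) × 5 + 1 = 2 × 5 + 1

11


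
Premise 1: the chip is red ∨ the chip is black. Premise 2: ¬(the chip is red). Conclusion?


Disjunctive syllogism: P ∨ Q, ¬P ⊢ Q
Disjunction: the chip is red ∨ the chip is black
We know it is not the case that the chip is red.
By disjunctive syllogism, the other disjunct must be true.

The chip is black


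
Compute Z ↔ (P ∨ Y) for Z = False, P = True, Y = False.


Z = False, P = True, Y = False
Step 1: P ∨ Y = True OR False = True
Step 2: Z ↔ (True): true when both sides have same truth value.
Result: False ↔ True = False

False


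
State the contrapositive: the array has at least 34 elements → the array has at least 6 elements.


Original: If the array has at least 34 elements, then the array has at least 6 elements
Contrapositive: If ¬Q, then ¬P
Negate Q: not (the array has at least 6 elements)
Negate P: not (the array has at least 34 elements)

If not (the array has at least 6 elements), then not (the array has at least 34 elements).


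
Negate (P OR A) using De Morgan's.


De Morgan's law: ¬(P ∨ Q) ≡ ¬P ∧ ¬Q
¬(P ∨ A) = ¬P ∧ ¬A

¬P ∧ ¬A


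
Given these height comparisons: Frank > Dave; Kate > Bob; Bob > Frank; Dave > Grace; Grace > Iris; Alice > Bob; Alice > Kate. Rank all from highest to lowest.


Constraints: Frank > Dave; Kate > Bob; Bob > Frank; Dave > Grace; Grace > Iris; Alice > Bob; Alice > Kate
Method: at each step, the next-highest is the one remaining person who never appears on the smaller side of a constraint between remaining people.
  Step 1: remaining {Bob, Grace, Iris, Dave, Alice, Kate, Frank}; on the smaller side: {Bob, Grace, Iris, Dave, Kate, Frank} → Alice is next (Alice > Bob; Alice > Kate).
  Step 2: remaining {Bob, Grace, Iris, Dave, Kate, Frank}; on the smaller side: {Bob, Grace, Iris, Dave, Frank} → Kate is next (Kate > Bob).
  Step 3: remaining {Bob, Grace, Iris, Dave, Frank}; on the smaller side: {Grace, Iris, Dave, Frank} → Bob is next (Bob > Frank).
  Step 4: remaining {Grace, Iris, Dave, Frank}; on the smaller side: {Grace, Iris, Dave} → Frank is next (Frank > Dave).
  Step 5: remaining {Grace, Iris, Dave}; on the smaller side: {Grace, Iris} → Dave is next (Dave > Grace).
  Step 6: remaining {Grace, Iris}; on the smaller side: {Iris} → Grace is next (Grace > Iris).
  Step 7: only Iris remains → lowest.
Final ranking (highest to lowest):

Alice > Kate > Bob > Frank > Dave > Grace > Iris


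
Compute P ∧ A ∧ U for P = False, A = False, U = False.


P = False, A = False, U = False
Step 1: P ∧ A = False AND False = False
Step 2: (False) ∧ U = (False) AND False = False
AND is true only when ALL operands are true.

False


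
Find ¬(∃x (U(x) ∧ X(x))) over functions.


Original: ∃x (U(x) ∧ X(x))
Rule: ¬∀→∃, ¬∃→∀, negate predicate.
Negation: ∀x (¬U(x) ∨ ¬X(x))

∀x (¬U(x) ∨ ¬X(x))


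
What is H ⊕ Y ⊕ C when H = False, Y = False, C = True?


H = False, Y = False, C = True
Step 1: H ⊕ Y = False XOR False = False
Step 2: False ⊕ C = False XOR True = True
XOR is true when an odd number of operands are true.

True


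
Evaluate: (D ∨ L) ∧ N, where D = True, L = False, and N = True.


D = True, L = False, N = True
Step 1: D ∨ L = True OR False = True
Step 2: True ∧ N = True AND True = True
OR is true when at least one operand is true; AND requires both.

True


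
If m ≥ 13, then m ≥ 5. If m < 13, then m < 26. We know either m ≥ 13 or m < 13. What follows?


Constructive dilemma: (P → Q) ∧ (R → S), P ∨ R ⊢ Q ∨ S
Premise 1: m ≥ 13 → m ≥ 5
Premise 2: m < 13 → m < 26
Premise 3: m ≥ 13 ∨ m < 13
Case 1: Assuming m ≥ 13, then by Premise 1, m ≥ 5.
Case 2: Assuming m < 13, then by Premise 2, m < 26.
Since one of m ≥ 13 or m < 13 must hold, we get m ≥ 5 or m < 26.

m ≥ 5 or m < 26.


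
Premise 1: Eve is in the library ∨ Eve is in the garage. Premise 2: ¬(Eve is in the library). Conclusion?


Disjunctive syllogism: P ∨ Q, ¬P ⊢ Q
Disjunction: Eve is in the library ∨ Eve is in the garage
We know it is not the case that Eve is in the library.
By disjunctive syllogism, the other disjunct must be true.

Eve is in the garage


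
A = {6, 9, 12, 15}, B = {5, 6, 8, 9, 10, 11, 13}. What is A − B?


A = {6, 9, 12, 15}
B = {5, 6, 8, 9, 10, 11, 13}
Operation: difference A − B
In A but not B: 12, 15

{12, 15}


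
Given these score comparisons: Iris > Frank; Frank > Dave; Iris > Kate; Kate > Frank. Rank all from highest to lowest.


Constraints: Iris > Frank; Frank > Dave; Iris > Kate; Kate > Frank
Method: at each step, the next-highest is the one remaining person who never appears on the smaller side of a constraint between remaining people.
  Step 1: remaining {Dave, Iris, Kate, Frank}; on the smaller side: {Dave, Kate, Frank} → Iris is next (Iris > Frank; Iris > Kate).
  Step 2: remaining {Dave, Kate, Frank}; on the smaller side: {Dave, Frank} → Kate is next (Kate > Frank).
  Step 3: remaining {Dave, Frank}; on the smaller side: {Dave} → Frank is next (Frank > Dave).
  Step 4: only Dave remains → lowest.
Final ranking (highest to lowest):

Iris > Kate > Frank > Dave


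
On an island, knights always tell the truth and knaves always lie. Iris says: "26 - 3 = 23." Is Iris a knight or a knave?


Statement: "26 - 3 = 23."
Actual: 26 - 3 = 23
Claimed: 23
Statement is TRUE → Iris tells the truth → Knight

Knight


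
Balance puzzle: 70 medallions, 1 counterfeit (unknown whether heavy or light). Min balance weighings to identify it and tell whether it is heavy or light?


Let n = 70. 140 possibilities (n medallions × lighter/heavier); each weighing has 3 outcomes.
Bound for k weighings: say the first weighing puts j medallions on each pan. If it tips, the 2j weighed medallions remain suspects (each with a known direction) and k-1 weighings give 3^(k-1) outcomes; 3^(k-1) is odd, so 2j ≤ 3^(k-1) - 1. If it balances, the n - 2j unweighed medallions remain with direction unknown: 2(n - 2j) ≤ 3^(k-1) - 1 by the same parity argument. Adding, n ≤ (3^(k-1) - 1) + (3^(k-1) - 1)/2 = (3^k - 3)/2, and the classical three-group strategy achieves this (3 medallions in 2 weighings, 12 in 3, 39 in 4, 120 in 5).
So we need the smallest k with (3^k - 3)/2 ≥ 70.
k = 4: (3^4 - 3)/2 = 39 < 70 ✗
k = 5: (3^5 - 3)/2 = 120 ≥ 70 ✓

5


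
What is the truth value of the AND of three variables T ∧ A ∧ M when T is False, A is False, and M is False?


T = False, A = False, M = False
Step 1: T ∧ A = False AND False = False
Step 2: (False) ∧ M = (False) AND False = False
AND is true only when ALL operands are true.

False


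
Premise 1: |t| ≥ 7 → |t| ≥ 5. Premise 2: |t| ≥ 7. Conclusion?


Modus ponens: P → Q, P ⊢ Q
P: |t| ≥ 7
Q: |t| ≥ 5
We have P → Q and P is true.
By modus ponens, Q must be true.

|t| ≥ 5


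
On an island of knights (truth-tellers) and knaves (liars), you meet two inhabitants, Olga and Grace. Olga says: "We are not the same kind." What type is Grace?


Olga says: "We are not the same kind."
Case 1: Olga is a Knight (truth-teller)
  Statement is true → they ARE different → Grace is a Knave
Case 2: Olga is a Knave (liar)
  Statement is false → they are NOT different → Grace is a Knave
In both cases, Grace is a Knave.

Knave
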